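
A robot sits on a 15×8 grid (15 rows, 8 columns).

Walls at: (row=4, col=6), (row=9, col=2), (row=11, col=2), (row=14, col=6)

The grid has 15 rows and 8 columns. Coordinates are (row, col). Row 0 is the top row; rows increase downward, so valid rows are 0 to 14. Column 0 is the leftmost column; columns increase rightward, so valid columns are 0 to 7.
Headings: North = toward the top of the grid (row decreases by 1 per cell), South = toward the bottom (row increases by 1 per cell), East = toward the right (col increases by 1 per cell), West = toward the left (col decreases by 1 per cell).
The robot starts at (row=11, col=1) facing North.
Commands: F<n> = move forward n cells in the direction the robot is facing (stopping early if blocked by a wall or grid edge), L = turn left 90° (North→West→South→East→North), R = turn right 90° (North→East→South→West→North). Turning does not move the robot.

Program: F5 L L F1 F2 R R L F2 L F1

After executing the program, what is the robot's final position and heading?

Start: (row=11, col=1), facing North
  F5: move forward 5, now at (row=6, col=1)
  L: turn left, now facing West
  L: turn left, now facing South
  F1: move forward 1, now at (row=7, col=1)
  F2: move forward 2, now at (row=9, col=1)
  R: turn right, now facing West
  R: turn right, now facing North
  L: turn left, now facing West
  F2: move forward 1/2 (blocked), now at (row=9, col=0)
  L: turn left, now facing South
  F1: move forward 1, now at (row=10, col=0)
Final: (row=10, col=0), facing South

Answer: Final position: (row=10, col=0), facing South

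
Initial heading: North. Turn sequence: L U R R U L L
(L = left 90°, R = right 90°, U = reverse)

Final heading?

Start: North
  L (left (90° counter-clockwise)) -> West
  U (U-turn (180°)) -> East
  R (right (90° clockwise)) -> South
  R (right (90° clockwise)) -> West
  U (U-turn (180°)) -> East
  L (left (90° counter-clockwise)) -> North
  L (left (90° counter-clockwise)) -> West
Final: West

Answer: Final heading: West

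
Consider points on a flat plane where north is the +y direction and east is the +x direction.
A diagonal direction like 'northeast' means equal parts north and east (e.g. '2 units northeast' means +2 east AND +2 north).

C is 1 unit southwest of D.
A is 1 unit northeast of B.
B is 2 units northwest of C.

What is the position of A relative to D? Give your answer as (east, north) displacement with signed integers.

Answer: A is at (east=-2, north=2) relative to D.

Derivation:
Place D at the origin (east=0, north=0).
  C is 1 unit southwest of D: delta (east=-1, north=-1); C at (east=-1, north=-1).
  B is 2 units northwest of C: delta (east=-2, north=+2); B at (east=-3, north=1).
  A is 1 unit northeast of B: delta (east=+1, north=+1); A at (east=-2, north=2).
Therefore A relative to D: (east=-2, north=2).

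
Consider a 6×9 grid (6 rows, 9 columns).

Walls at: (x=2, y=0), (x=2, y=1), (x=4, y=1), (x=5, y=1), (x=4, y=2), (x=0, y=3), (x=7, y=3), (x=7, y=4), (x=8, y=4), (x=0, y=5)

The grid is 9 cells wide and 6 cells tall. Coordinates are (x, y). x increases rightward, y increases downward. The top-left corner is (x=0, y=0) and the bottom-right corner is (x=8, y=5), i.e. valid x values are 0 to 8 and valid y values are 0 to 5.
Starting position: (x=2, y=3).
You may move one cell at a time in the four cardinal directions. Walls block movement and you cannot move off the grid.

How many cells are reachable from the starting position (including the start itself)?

Answer: Reachable cells: 44

Derivation:
BFS flood-fill from (x=2, y=3):
  Distance 0: (x=2, y=3)
  Distance 1: (x=2, y=2), (x=1, y=3), (x=3, y=3), (x=2, y=4)
  Distance 2: (x=1, y=2), (x=3, y=2), (x=4, y=3), (x=1, y=4), (x=3, y=4), (x=2, y=5)
  Distance 3: (x=1, y=1), (x=3, y=1), (x=0, y=2), (x=5, y=3), (x=0, y=4), (x=4, y=4), (x=1, y=5), (x=3, y=5)
  Distance 4: (x=1, y=0), (x=3, y=0), (x=0, y=1), (x=5, y=2), (x=6, y=3), (x=5, y=4), (x=4, y=5)
  Distance 5: (x=0, y=0), (x=4, y=0), (x=6, y=2), (x=6, y=4), (x=5, y=5)
  Distance 6: (x=5, y=0), (x=6, y=1), (x=7, y=2), (x=6, y=5)
  Distance 7: (x=6, y=0), (x=7, y=1), (x=8, y=2), (x=7, y=5)
  Distance 8: (x=7, y=0), (x=8, y=1), (x=8, y=3), (x=8, y=5)
  Distance 9: (x=8, y=0)
Total reachable: 44 (grid has 44 open cells total)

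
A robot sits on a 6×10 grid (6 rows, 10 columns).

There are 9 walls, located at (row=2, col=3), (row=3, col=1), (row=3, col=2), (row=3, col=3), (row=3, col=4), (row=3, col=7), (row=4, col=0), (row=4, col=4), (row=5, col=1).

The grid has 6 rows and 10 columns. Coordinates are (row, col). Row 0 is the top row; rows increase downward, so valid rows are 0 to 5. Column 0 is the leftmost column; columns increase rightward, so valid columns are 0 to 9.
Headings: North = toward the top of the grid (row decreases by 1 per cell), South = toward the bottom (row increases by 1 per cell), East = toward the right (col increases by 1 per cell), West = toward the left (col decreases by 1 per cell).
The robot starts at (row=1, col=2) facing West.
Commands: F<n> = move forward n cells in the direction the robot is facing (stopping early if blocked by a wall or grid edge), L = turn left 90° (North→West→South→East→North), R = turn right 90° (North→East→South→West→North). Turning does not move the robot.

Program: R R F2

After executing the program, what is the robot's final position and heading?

Start: (row=1, col=2), facing West
  R: turn right, now facing North
  R: turn right, now facing East
  F2: move forward 2, now at (row=1, col=4)
Final: (row=1, col=4), facing East

Answer: Final position: (row=1, col=4), facing East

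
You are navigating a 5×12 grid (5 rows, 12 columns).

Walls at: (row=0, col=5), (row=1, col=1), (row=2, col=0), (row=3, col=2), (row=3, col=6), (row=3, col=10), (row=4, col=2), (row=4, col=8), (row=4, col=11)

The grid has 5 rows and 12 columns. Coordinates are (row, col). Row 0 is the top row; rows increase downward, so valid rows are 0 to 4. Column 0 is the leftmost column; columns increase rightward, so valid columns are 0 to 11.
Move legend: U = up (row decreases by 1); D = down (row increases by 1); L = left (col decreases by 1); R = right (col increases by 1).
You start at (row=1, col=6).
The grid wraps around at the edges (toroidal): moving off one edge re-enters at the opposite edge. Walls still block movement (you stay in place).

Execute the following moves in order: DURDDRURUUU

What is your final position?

Start: (row=1, col=6)
  D (down): (row=1, col=6) -> (row=2, col=6)
  U (up): (row=2, col=6) -> (row=1, col=6)
  R (right): (row=1, col=6) -> (row=1, col=7)
  D (down): (row=1, col=7) -> (row=2, col=7)
  D (down): (row=2, col=7) -> (row=3, col=7)
  R (right): (row=3, col=7) -> (row=3, col=8)
  U (up): (row=3, col=8) -> (row=2, col=8)
  R (right): (row=2, col=8) -> (row=2, col=9)
  U (up): (row=2, col=9) -> (row=1, col=9)
  U (up): (row=1, col=9) -> (row=0, col=9)
  U (up): (row=0, col=9) -> (row=4, col=9)
Final: (row=4, col=9)

Answer: Final position: (row=4, col=9)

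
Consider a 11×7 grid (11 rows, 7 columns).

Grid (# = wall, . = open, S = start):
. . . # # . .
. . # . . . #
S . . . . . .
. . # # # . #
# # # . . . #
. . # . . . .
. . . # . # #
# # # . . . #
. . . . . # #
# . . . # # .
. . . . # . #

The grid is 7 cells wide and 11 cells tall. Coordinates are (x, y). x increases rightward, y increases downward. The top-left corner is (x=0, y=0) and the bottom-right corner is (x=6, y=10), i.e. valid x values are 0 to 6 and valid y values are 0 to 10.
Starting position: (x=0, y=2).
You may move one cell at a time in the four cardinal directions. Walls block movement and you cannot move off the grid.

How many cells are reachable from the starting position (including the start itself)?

BFS flood-fill from (x=0, y=2):
  Distance 0: (x=0, y=2)
  Distance 1: (x=0, y=1), (x=1, y=2), (x=0, y=3)
  Distance 2: (x=0, y=0), (x=1, y=1), (x=2, y=2), (x=1, y=3)
  Distance 3: (x=1, y=0), (x=3, y=2)
  Distance 4: (x=2, y=0), (x=3, y=1), (x=4, y=2)
  Distance 5: (x=4, y=1), (x=5, y=2)
  Distance 6: (x=5, y=1), (x=6, y=2), (x=5, y=3)
  Distance 7: (x=5, y=0), (x=5, y=4)
  Distance 8: (x=6, y=0), (x=4, y=4), (x=5, y=5)
  Distance 9: (x=3, y=4), (x=4, y=5), (x=6, y=5)
  Distance 10: (x=3, y=5), (x=4, y=6)
  Distance 11: (x=4, y=7)
  Distance 12: (x=3, y=7), (x=5, y=7), (x=4, y=8)
  Distance 13: (x=3, y=8)
  Distance 14: (x=2, y=8), (x=3, y=9)
  Distance 15: (x=1, y=8), (x=2, y=9), (x=3, y=10)
  Distance 16: (x=0, y=8), (x=1, y=9), (x=2, y=10)
  Distance 17: (x=1, y=10)
  Distance 18: (x=0, y=10)
Total reachable: 43 (grid has 50 open cells total)

Answer: Reachable cells: 43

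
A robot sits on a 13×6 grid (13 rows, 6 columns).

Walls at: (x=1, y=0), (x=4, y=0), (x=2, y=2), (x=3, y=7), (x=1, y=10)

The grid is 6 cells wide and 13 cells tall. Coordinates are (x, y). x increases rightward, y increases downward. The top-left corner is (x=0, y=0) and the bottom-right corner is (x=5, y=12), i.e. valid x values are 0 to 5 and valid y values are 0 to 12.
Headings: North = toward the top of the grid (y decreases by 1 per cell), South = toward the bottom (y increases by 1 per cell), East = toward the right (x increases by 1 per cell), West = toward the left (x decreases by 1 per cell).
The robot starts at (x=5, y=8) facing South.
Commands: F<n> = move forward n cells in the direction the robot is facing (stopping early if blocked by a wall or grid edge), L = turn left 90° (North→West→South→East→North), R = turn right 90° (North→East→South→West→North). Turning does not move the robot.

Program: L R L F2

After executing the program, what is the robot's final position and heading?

Answer: Final position: (x=5, y=8), facing East

Derivation:
Start: (x=5, y=8), facing South
  L: turn left, now facing East
  R: turn right, now facing South
  L: turn left, now facing East
  F2: move forward 0/2 (blocked), now at (x=5, y=8)
Final: (x=5, y=8), facing East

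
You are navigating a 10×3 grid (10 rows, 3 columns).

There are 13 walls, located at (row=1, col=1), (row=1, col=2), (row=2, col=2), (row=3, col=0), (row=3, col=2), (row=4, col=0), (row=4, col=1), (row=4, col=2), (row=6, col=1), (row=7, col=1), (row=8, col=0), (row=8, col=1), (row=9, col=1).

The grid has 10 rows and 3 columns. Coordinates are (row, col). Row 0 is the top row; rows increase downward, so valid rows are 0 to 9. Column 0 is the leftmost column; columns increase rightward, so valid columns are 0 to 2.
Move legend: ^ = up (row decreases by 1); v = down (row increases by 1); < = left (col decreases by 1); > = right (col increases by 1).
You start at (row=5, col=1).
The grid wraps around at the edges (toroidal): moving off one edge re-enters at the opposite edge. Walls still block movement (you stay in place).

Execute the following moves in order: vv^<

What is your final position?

Answer: Final position: (row=5, col=0)

Derivation:
Start: (row=5, col=1)
  v (down): blocked, stay at (row=5, col=1)
  v (down): blocked, stay at (row=5, col=1)
  ^ (up): blocked, stay at (row=5, col=1)
  < (left): (row=5, col=1) -> (row=5, col=0)
Final: (row=5, col=0)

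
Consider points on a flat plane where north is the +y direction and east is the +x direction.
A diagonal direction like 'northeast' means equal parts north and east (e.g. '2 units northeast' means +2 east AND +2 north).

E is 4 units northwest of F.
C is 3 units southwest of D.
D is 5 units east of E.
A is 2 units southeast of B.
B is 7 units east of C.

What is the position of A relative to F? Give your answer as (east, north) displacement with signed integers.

Place F at the origin (east=0, north=0).
  E is 4 units northwest of F: delta (east=-4, north=+4); E at (east=-4, north=4).
  D is 5 units east of E: delta (east=+5, north=+0); D at (east=1, north=4).
  C is 3 units southwest of D: delta (east=-3, north=-3); C at (east=-2, north=1).
  B is 7 units east of C: delta (east=+7, north=+0); B at (east=5, north=1).
  A is 2 units southeast of B: delta (east=+2, north=-2); A at (east=7, north=-1).
Therefore A relative to F: (east=7, north=-1).

Answer: A is at (east=7, north=-1) relative to F.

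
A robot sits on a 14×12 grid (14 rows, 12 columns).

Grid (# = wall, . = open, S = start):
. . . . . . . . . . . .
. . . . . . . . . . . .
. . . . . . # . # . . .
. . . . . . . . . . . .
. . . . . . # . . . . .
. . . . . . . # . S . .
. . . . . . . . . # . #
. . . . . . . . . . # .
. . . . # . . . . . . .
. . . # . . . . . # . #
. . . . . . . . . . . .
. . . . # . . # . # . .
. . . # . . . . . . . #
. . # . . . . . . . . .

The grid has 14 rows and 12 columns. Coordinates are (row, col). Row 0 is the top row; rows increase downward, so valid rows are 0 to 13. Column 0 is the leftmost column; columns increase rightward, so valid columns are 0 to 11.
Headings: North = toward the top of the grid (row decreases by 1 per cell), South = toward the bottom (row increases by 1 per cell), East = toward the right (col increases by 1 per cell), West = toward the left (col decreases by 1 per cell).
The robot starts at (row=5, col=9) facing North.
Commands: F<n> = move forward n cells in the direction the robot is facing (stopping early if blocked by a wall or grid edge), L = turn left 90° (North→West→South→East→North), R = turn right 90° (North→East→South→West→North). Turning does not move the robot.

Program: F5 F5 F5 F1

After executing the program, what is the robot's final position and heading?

Answer: Final position: (row=0, col=9), facing North

Derivation:
Start: (row=5, col=9), facing North
  F5: move forward 5, now at (row=0, col=9)
  F5: move forward 0/5 (blocked), now at (row=0, col=9)
  F5: move forward 0/5 (blocked), now at (row=0, col=9)
  F1: move forward 0/1 (blocked), now at (row=0, col=9)
Final: (row=0, col=9), facing North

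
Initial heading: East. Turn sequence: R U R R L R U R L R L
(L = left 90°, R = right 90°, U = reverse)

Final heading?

Answer: Final heading: North

Derivation:
Start: East
  R (right (90° clockwise)) -> South
  U (U-turn (180°)) -> North
  R (right (90° clockwise)) -> East
  R (right (90° clockwise)) -> South
  L (left (90° counter-clockwise)) -> East
  R (right (90° clockwise)) -> South
  U (U-turn (180°)) -> North
  R (right (90° clockwise)) -> East
  L (left (90° counter-clockwise)) -> North
  R (right (90° clockwise)) -> East
  L (left (90° counter-clockwise)) -> North
Final: North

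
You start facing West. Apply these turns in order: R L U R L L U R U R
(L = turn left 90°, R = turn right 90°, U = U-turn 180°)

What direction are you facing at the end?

Answer: Final heading: South

Derivation:
Start: West
  R (right (90° clockwise)) -> North
  L (left (90° counter-clockwise)) -> West
  U (U-turn (180°)) -> East
  R (right (90° clockwise)) -> South
  L (left (90° counter-clockwise)) -> East
  L (left (90° counter-clockwise)) -> North
  U (U-turn (180°)) -> South
  R (right (90° clockwise)) -> West
  U (U-turn (180°)) -> East
  R (right (90° clockwise)) -> South
Final: South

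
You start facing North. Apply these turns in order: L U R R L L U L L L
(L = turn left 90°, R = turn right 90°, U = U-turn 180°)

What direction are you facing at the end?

Start: North
  L (left (90° counter-clockwise)) -> West
  U (U-turn (180°)) -> East
  R (right (90° clockwise)) -> South
  R (right (90° clockwise)) -> West
  L (left (90° counter-clockwise)) -> South
  L (left (90° counter-clockwise)) -> East
  U (U-turn (180°)) -> West
  L (left (90° counter-clockwise)) -> South
  L (left (90° counter-clockwise)) -> East
  L (left (90° counter-clockwise)) -> North
Final: North

Answer: Final heading: North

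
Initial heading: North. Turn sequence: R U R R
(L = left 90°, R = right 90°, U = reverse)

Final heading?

Start: North
  R (right (90° clockwise)) -> East
  U (U-turn (180°)) -> West
  R (right (90° clockwise)) -> North
  R (right (90° clockwise)) -> East
Final: East

Answer: Final heading: East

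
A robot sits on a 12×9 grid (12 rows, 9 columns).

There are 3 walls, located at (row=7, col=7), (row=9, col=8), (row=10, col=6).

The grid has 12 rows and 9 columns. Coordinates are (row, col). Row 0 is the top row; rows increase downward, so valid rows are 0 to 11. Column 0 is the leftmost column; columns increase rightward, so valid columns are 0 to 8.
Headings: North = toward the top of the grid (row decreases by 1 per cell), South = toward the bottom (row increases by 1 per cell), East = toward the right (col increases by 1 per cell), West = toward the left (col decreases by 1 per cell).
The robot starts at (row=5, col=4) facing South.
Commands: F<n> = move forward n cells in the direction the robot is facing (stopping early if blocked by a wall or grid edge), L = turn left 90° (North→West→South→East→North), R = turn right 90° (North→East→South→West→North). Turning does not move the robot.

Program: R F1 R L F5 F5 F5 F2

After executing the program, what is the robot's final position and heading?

Start: (row=5, col=4), facing South
  R: turn right, now facing West
  F1: move forward 1, now at (row=5, col=3)
  R: turn right, now facing North
  L: turn left, now facing West
  F5: move forward 3/5 (blocked), now at (row=5, col=0)
  F5: move forward 0/5 (blocked), now at (row=5, col=0)
  F5: move forward 0/5 (blocked), now at (row=5, col=0)
  F2: move forward 0/2 (blocked), now at (row=5, col=0)
Final: (row=5, col=0), facing West

Answer: Final position: (row=5, col=0), facing West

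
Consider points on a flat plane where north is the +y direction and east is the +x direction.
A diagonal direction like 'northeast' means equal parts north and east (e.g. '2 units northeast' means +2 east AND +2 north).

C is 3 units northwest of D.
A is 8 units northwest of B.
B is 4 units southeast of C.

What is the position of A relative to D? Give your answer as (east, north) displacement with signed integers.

Answer: A is at (east=-7, north=7) relative to D.

Derivation:
Place D at the origin (east=0, north=0).
  C is 3 units northwest of D: delta (east=-3, north=+3); C at (east=-3, north=3).
  B is 4 units southeast of C: delta (east=+4, north=-4); B at (east=1, north=-1).
  A is 8 units northwest of B: delta (east=-8, north=+8); A at (east=-7, north=7).
Therefore A relative to D: (east=-7, north=7).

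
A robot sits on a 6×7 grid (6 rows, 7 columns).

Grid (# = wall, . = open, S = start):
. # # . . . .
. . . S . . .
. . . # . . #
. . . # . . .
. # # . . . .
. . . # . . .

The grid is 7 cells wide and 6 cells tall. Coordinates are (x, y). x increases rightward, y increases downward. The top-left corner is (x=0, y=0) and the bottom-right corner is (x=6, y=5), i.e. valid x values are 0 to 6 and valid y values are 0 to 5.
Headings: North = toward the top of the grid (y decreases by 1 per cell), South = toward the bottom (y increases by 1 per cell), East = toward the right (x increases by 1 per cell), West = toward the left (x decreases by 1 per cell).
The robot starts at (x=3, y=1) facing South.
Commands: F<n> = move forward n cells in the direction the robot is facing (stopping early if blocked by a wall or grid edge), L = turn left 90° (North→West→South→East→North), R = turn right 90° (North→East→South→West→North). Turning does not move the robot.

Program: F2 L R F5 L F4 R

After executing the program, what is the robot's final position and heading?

Answer: Final position: (x=6, y=1), facing South

Derivation:
Start: (x=3, y=1), facing South
  F2: move forward 0/2 (blocked), now at (x=3, y=1)
  L: turn left, now facing East
  R: turn right, now facing South
  F5: move forward 0/5 (blocked), now at (x=3, y=1)
  L: turn left, now facing East
  F4: move forward 3/4 (blocked), now at (x=6, y=1)
  R: turn right, now facing South
Final: (x=6, y=1), facing South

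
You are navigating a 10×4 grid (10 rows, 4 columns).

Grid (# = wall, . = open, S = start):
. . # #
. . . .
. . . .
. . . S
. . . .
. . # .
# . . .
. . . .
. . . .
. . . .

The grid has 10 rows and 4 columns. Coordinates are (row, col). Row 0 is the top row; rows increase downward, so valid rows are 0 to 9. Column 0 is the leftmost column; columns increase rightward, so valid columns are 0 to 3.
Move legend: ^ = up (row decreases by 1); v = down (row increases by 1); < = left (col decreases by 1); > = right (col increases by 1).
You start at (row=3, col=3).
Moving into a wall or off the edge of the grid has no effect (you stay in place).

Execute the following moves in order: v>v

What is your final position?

Answer: Final position: (row=5, col=3)

Derivation:
Start: (row=3, col=3)
  v (down): (row=3, col=3) -> (row=4, col=3)
  > (right): blocked, stay at (row=4, col=3)
  v (down): (row=4, col=3) -> (row=5, col=3)
Final: (row=5, col=3)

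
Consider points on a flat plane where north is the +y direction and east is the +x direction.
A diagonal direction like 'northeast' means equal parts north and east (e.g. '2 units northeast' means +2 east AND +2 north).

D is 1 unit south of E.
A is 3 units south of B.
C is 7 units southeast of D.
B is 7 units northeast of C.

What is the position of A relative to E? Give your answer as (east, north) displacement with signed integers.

Place E at the origin (east=0, north=0).
  D is 1 unit south of E: delta (east=+0, north=-1); D at (east=0, north=-1).
  C is 7 units southeast of D: delta (east=+7, north=-7); C at (east=7, north=-8).
  B is 7 units northeast of C: delta (east=+7, north=+7); B at (east=14, north=-1).
  A is 3 units south of B: delta (east=+0, north=-3); A at (east=14, north=-4).
Therefore A relative to E: (east=14, north=-4).

Answer: A is at (east=14, north=-4) relative to E.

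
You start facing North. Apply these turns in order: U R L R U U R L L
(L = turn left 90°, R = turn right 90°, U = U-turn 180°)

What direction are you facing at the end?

Answer: Final heading: South

Derivation:
Start: North
  U (U-turn (180°)) -> South
  R (right (90° clockwise)) -> West
  L (left (90° counter-clockwise)) -> South
  R (right (90° clockwise)) -> West
  U (U-turn (180°)) -> East
  U (U-turn (180°)) -> West
  R (right (90° clockwise)) -> North
  L (left (90° counter-clockwise)) -> West
  L (left (90° counter-clockwise)) -> South
Final: South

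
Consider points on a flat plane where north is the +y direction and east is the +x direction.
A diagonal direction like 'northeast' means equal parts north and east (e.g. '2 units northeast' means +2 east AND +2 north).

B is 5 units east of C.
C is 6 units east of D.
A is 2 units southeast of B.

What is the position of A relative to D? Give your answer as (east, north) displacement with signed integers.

Answer: A is at (east=13, north=-2) relative to D.

Derivation:
Place D at the origin (east=0, north=0).
  C is 6 units east of D: delta (east=+6, north=+0); C at (east=6, north=0).
  B is 5 units east of C: delta (east=+5, north=+0); B at (east=11, north=0).
  A is 2 units southeast of B: delta (east=+2, north=-2); A at (east=13, north=-2).
Therefore A relative to D: (east=13, north=-2).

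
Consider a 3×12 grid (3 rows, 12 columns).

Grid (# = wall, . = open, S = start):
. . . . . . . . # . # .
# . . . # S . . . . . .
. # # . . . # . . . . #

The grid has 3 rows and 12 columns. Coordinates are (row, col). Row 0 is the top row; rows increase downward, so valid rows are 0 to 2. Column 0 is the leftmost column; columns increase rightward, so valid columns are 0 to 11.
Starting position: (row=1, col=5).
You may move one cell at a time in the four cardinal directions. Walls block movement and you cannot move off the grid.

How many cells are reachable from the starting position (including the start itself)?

Answer: Reachable cells: 27

Derivation:
BFS flood-fill from (row=1, col=5):
  Distance 0: (row=1, col=5)
  Distance 1: (row=0, col=5), (row=1, col=6), (row=2, col=5)
  Distance 2: (row=0, col=4), (row=0, col=6), (row=1, col=7), (row=2, col=4)
  Distance 3: (row=0, col=3), (row=0, col=7), (row=1, col=8), (row=2, col=3), (row=2, col=7)
  Distance 4: (row=0, col=2), (row=1, col=3), (row=1, col=9), (row=2, col=8)
  Distance 5: (row=0, col=1), (row=0, col=9), (row=1, col=2), (row=1, col=10), (row=2, col=9)
  Distance 6: (row=0, col=0), (row=1, col=1), (row=1, col=11), (row=2, col=10)
  Distance 7: (row=0, col=11)
Total reachable: 27 (grid has 28 open cells total)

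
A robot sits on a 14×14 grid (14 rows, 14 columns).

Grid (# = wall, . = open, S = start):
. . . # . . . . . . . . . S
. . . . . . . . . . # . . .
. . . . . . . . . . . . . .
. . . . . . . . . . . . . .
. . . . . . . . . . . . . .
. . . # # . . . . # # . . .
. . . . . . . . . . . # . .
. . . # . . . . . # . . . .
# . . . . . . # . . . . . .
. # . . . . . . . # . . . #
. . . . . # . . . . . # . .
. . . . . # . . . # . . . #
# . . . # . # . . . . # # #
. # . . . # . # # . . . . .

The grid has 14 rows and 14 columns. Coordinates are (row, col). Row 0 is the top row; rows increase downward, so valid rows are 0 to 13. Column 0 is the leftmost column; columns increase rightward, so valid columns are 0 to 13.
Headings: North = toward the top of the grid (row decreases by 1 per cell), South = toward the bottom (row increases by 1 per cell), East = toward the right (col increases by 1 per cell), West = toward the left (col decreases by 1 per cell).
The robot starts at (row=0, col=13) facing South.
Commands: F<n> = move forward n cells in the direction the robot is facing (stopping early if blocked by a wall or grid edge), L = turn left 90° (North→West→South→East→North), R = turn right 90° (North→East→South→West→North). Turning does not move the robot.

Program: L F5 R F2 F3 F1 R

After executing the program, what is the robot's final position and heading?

Start: (row=0, col=13), facing South
  L: turn left, now facing East
  F5: move forward 0/5 (blocked), now at (row=0, col=13)
  R: turn right, now facing South
  F2: move forward 2, now at (row=2, col=13)
  F3: move forward 3, now at (row=5, col=13)
  F1: move forward 1, now at (row=6, col=13)
  R: turn right, now facing West
Final: (row=6, col=13), facing West

Answer: Final position: (row=6, col=13), facing West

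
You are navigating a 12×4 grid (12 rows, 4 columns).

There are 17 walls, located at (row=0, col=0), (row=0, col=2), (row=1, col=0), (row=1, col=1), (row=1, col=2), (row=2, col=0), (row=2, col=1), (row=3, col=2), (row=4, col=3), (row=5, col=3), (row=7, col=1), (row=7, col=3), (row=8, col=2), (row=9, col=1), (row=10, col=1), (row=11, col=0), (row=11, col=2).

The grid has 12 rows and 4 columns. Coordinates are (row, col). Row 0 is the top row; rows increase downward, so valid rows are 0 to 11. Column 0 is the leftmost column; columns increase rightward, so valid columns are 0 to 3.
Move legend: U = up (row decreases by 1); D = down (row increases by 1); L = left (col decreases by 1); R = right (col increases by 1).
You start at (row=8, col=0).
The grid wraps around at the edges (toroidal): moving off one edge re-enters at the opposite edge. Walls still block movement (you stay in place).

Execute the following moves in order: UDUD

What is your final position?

Start: (row=8, col=0)
  U (up): (row=8, col=0) -> (row=7, col=0)
  D (down): (row=7, col=0) -> (row=8, col=0)
  U (up): (row=8, col=0) -> (row=7, col=0)
  D (down): (row=7, col=0) -> (row=8, col=0)
Final: (row=8, col=0)

Answer: Final position: (row=8, col=0)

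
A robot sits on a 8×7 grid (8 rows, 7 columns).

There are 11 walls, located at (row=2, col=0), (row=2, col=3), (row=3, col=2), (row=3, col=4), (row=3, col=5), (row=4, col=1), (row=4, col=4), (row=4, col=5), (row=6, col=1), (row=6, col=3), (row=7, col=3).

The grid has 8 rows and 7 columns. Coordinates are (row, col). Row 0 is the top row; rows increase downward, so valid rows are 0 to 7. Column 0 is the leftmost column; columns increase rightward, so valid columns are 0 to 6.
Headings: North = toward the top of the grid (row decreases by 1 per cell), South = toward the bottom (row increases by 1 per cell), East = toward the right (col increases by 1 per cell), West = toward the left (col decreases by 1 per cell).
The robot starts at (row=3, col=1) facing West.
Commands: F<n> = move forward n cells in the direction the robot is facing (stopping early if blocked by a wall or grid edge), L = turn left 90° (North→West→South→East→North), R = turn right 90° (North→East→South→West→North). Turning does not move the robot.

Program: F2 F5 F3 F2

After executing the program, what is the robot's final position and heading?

Start: (row=3, col=1), facing West
  F2: move forward 1/2 (blocked), now at (row=3, col=0)
  F5: move forward 0/5 (blocked), now at (row=3, col=0)
  F3: move forward 0/3 (blocked), now at (row=3, col=0)
  F2: move forward 0/2 (blocked), now at (row=3, col=0)
Final: (row=3, col=0), facing West

Answer: Final position: (row=3, col=0), facing West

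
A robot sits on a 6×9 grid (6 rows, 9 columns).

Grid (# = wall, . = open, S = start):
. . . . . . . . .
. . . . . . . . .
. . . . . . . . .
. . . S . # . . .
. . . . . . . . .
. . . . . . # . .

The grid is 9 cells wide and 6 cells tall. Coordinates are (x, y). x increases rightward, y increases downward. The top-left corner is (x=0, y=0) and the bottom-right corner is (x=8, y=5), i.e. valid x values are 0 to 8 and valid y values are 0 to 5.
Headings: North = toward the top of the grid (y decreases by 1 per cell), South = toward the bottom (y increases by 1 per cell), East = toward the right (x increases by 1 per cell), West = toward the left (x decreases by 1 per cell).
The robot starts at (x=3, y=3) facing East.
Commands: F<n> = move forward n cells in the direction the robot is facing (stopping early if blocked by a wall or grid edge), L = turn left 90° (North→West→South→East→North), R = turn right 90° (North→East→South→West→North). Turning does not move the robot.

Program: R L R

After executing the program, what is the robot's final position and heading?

Answer: Final position: (x=3, y=3), facing South

Derivation:
Start: (x=3, y=3), facing East
  R: turn right, now facing South
  L: turn left, now facing East
  R: turn right, now facing South
Final: (x=3, y=3), facing South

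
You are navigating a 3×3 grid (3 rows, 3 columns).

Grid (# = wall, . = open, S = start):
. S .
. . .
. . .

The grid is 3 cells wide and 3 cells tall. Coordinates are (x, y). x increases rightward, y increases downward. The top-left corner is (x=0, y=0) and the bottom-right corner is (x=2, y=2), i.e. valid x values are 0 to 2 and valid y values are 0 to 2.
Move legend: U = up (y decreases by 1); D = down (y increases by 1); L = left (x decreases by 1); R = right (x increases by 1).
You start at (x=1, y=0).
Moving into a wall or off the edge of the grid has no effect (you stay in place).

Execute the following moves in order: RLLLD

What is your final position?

Start: (x=1, y=0)
  R (right): (x=1, y=0) -> (x=2, y=0)
  L (left): (x=2, y=0) -> (x=1, y=0)
  L (left): (x=1, y=0) -> (x=0, y=0)
  L (left): blocked, stay at (x=0, y=0)
  D (down): (x=0, y=0) -> (x=0, y=1)
Final: (x=0, y=1)

Answer: Final position: (x=0, y=1)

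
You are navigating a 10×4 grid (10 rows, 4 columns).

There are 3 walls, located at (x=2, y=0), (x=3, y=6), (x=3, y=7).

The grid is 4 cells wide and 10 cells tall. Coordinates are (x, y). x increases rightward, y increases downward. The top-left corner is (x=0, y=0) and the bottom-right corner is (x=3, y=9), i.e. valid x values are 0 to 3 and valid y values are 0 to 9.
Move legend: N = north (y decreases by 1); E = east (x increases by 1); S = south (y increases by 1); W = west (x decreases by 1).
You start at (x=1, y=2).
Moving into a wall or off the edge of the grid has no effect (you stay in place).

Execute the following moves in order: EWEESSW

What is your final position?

Start: (x=1, y=2)
  E (east): (x=1, y=2) -> (x=2, y=2)
  W (west): (x=2, y=2) -> (x=1, y=2)
  E (east): (x=1, y=2) -> (x=2, y=2)
  E (east): (x=2, y=2) -> (x=3, y=2)
  S (south): (x=3, y=2) -> (x=3, y=3)
  S (south): (x=3, y=3) -> (x=3, y=4)
  W (west): (x=3, y=4) -> (x=2, y=4)
Final: (x=2, y=4)

Answer: Final position: (x=2, y=4)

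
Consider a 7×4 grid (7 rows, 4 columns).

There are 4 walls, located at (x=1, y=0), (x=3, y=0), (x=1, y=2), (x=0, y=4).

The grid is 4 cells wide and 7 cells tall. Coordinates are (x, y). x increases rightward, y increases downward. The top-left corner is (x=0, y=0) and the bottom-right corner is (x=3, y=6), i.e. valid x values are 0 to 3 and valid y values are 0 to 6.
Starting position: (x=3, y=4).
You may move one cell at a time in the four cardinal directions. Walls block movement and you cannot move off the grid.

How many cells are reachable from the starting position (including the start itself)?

BFS flood-fill from (x=3, y=4):
  Distance 0: (x=3, y=4)
  Distance 1: (x=3, y=3), (x=2, y=4), (x=3, y=5)
  Distance 2: (x=3, y=2), (x=2, y=3), (x=1, y=4), (x=2, y=5), (x=3, y=6)
  Distance 3: (x=3, y=1), (x=2, y=2), (x=1, y=3), (x=1, y=5), (x=2, y=6)
  Distance 4: (x=2, y=1), (x=0, y=3), (x=0, y=5), (x=1, y=6)
  Distance 5: (x=2, y=0), (x=1, y=1), (x=0, y=2), (x=0, y=6)
  Distance 6: (x=0, y=1)
  Distance 7: (x=0, y=0)
Total reachable: 24 (grid has 24 open cells total)

Answer: Reachable cells: 24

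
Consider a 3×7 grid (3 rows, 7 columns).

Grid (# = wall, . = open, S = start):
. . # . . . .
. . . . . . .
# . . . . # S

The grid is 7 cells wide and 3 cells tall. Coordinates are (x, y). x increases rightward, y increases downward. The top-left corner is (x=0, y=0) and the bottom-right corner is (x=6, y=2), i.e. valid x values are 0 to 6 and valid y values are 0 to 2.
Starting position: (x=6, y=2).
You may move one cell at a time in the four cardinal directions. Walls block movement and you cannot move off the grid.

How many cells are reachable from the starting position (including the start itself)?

Answer: Reachable cells: 18

Derivation:
BFS flood-fill from (x=6, y=2):
  Distance 0: (x=6, y=2)
  Distance 1: (x=6, y=1)
  Distance 2: (x=6, y=0), (x=5, y=1)
  Distance 3: (x=5, y=0), (x=4, y=1)
  Distance 4: (x=4, y=0), (x=3, y=1), (x=4, y=2)
  Distance 5: (x=3, y=0), (x=2, y=1), (x=3, y=2)
  Distance 6: (x=1, y=1), (x=2, y=2)
  Distance 7: (x=1, y=0), (x=0, y=1), (x=1, y=2)
  Distance 8: (x=0, y=0)
Total reachable: 18 (grid has 18 open cells total)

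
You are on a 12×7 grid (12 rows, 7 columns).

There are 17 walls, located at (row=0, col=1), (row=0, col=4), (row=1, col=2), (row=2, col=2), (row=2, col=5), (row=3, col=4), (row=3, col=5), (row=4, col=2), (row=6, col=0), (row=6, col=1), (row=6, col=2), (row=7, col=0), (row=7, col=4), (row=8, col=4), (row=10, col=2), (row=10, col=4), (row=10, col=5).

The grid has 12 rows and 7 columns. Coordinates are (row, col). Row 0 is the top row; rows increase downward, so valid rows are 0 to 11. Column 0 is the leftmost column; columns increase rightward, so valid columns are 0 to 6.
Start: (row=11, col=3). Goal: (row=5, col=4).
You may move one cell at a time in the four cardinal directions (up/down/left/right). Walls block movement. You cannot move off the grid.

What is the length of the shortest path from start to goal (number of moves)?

Answer: Shortest path length: 7

Derivation:
BFS from (row=11, col=3) until reaching (row=5, col=4):
  Distance 0: (row=11, col=3)
  Distance 1: (row=10, col=3), (row=11, col=2), (row=11, col=4)
  Distance 2: (row=9, col=3), (row=11, col=1), (row=11, col=5)
  Distance 3: (row=8, col=3), (row=9, col=2), (row=9, col=4), (row=10, col=1), (row=11, col=0), (row=11, col=6)
  Distance 4: (row=7, col=3), (row=8, col=2), (row=9, col=1), (row=9, col=5), (row=10, col=0), (row=10, col=6)
  Distance 5: (row=6, col=3), (row=7, col=2), (row=8, col=1), (row=8, col=5), (row=9, col=0), (row=9, col=6)
  Distance 6: (row=5, col=3), (row=6, col=4), (row=7, col=1), (row=7, col=5), (row=8, col=0), (row=8, col=6)
  Distance 7: (row=4, col=3), (row=5, col=2), (row=5, col=4), (row=6, col=5), (row=7, col=6)  <- goal reached here
One shortest path (7 moves): (row=11, col=3) -> (row=10, col=3) -> (row=9, col=3) -> (row=8, col=3) -> (row=7, col=3) -> (row=6, col=3) -> (row=6, col=4) -> (row=5, col=4)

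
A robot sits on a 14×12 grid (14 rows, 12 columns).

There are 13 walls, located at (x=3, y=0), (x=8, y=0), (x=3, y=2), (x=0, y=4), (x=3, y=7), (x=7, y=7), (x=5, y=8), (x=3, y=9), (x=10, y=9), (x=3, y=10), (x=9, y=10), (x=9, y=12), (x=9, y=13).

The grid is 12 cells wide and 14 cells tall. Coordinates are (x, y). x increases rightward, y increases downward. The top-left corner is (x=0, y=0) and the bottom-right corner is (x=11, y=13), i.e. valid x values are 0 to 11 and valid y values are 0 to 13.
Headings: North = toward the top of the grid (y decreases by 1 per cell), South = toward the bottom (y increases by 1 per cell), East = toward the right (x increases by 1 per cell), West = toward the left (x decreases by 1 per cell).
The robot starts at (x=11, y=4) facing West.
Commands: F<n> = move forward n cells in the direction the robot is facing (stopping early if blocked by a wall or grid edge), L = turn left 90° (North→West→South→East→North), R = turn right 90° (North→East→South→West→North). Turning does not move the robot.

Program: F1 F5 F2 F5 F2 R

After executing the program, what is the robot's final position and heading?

Answer: Final position: (x=1, y=4), facing North

Derivation:
Start: (x=11, y=4), facing West
  F1: move forward 1, now at (x=10, y=4)
  F5: move forward 5, now at (x=5, y=4)
  F2: move forward 2, now at (x=3, y=4)
  F5: move forward 2/5 (blocked), now at (x=1, y=4)
  F2: move forward 0/2 (blocked), now at (x=1, y=4)
  R: turn right, now facing North
Final: (x=1, y=4), facing North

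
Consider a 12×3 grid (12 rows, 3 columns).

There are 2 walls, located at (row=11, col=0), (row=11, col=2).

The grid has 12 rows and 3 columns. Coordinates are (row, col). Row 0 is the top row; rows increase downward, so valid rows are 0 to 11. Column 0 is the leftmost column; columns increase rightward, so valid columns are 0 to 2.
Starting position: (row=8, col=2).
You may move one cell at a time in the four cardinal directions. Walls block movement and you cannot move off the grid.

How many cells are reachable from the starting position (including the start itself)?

BFS flood-fill from (row=8, col=2):
  Distance 0: (row=8, col=2)
  Distance 1: (row=7, col=2), (row=8, col=1), (row=9, col=2)
  Distance 2: (row=6, col=2), (row=7, col=1), (row=8, col=0), (row=9, col=1), (row=10, col=2)
  Distance 3: (row=5, col=2), (row=6, col=1), (row=7, col=0), (row=9, col=0), (row=10, col=1)
  Distance 4: (row=4, col=2), (row=5, col=1), (row=6, col=0), (row=10, col=0), (row=11, col=1)
  Distance 5: (row=3, col=2), (row=4, col=1), (row=5, col=0)
  Distance 6: (row=2, col=2), (row=3, col=1), (row=4, col=0)
  Distance 7: (row=1, col=2), (row=2, col=1), (row=3, col=0)
  Distance 8: (row=0, col=2), (row=1, col=1), (row=2, col=0)
  Distance 9: (row=0, col=1), (row=1, col=0)
  Distance 10: (row=0, col=0)
Total reachable: 34 (grid has 34 open cells total)

Answer: Reachable cells: 34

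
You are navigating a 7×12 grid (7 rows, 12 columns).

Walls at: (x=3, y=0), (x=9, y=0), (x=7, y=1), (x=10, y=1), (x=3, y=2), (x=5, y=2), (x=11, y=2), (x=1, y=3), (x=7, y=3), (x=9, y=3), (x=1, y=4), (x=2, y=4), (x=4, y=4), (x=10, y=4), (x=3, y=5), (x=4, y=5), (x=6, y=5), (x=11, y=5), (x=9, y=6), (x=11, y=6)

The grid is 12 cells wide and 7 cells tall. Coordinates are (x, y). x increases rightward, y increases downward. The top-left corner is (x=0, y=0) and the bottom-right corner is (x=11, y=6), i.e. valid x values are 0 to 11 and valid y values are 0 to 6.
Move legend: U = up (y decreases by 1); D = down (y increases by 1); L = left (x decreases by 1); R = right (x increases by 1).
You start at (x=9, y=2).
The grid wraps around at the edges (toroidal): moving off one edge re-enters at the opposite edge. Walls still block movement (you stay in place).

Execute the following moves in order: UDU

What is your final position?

Answer: Final position: (x=9, y=1)

Derivation:
Start: (x=9, y=2)
  U (up): (x=9, y=2) -> (x=9, y=1)
  D (down): (x=9, y=1) -> (x=9, y=2)
  U (up): (x=9, y=2) -> (x=9, y=1)
Final: (x=9, y=1)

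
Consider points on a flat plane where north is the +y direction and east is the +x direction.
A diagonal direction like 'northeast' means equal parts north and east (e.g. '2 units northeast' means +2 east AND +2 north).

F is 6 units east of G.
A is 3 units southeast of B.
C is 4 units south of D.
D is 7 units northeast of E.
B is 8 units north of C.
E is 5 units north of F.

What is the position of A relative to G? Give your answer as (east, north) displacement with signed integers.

Answer: A is at (east=16, north=13) relative to G.

Derivation:
Place G at the origin (east=0, north=0).
  F is 6 units east of G: delta (east=+6, north=+0); F at (east=6, north=0).
  E is 5 units north of F: delta (east=+0, north=+5); E at (east=6, north=5).
  D is 7 units northeast of E: delta (east=+7, north=+7); D at (east=13, north=12).
  C is 4 units south of D: delta (east=+0, north=-4); C at (east=13, north=8).
  B is 8 units north of C: delta (east=+0, north=+8); B at (east=13, north=16).
  A is 3 units southeast of B: delta (east=+3, north=-3); A at (east=16, north=13).
Therefore A relative to G: (east=16, north=13).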